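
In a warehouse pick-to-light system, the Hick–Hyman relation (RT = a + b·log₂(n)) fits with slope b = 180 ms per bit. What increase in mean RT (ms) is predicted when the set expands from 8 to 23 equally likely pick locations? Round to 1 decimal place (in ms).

274.2 ms

ΔRT = (a + b log₂ n₂) − (a + b log₂ n₁) = b·(log₂ n₂ − log₂ n₁).
log₂(23) − log₂(8) = 4.5236 − 3 = 1.5236.
ΔRT = 180 × 1.5236 = 274.241 ms.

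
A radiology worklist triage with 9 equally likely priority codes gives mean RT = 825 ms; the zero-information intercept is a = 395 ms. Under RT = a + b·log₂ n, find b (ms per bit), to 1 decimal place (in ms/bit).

135.6 ms/bit

b = (825 − 395) / log₂(9) = 430 / 3.1699 = 135.650 ms/bit.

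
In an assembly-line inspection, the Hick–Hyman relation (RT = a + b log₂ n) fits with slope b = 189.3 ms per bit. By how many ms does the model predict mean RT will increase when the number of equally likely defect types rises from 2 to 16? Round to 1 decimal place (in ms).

567.9 ms

The intercept a cancels: ΔRT = b·(log₂ n₂ − log₂ n₁) = b·log₂(n₂/n₁).
log₂(16) − log₂(2) = log₂(16/2) = log₂(8) = 3.
ΔRT = 189.3 × 3.0000 = 567.900 ms.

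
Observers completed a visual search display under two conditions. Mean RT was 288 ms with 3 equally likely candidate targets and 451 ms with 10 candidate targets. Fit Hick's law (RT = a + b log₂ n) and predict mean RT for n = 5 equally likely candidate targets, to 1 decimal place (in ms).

Fit slope and intercept:
  b = (451 − 288) / (log₂ 10 − log₂ 3) = 163 / (3.3219 − 1.5850) = 93.842 ms/bit
  a = 288 − 93.842 × 1.5850 = 139.264 ms
Then RT(5) = 139.264 + 93.842 × log₂ 5 = 139.264 + 93.842 × 2.3219 ≈ 357.158 ms.

357.2 ms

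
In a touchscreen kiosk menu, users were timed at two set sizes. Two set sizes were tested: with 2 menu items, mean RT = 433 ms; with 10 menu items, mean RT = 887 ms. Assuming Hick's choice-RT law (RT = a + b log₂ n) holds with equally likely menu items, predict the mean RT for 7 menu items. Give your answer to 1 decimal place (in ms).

786.4 ms

Solve the two-equation system in a and b:
  b = (887 − 433) / (log₂ 10 − log₂ 2) = 454 / (3.3219 − 1) = 195.527 ms/bit
  a = 433 − 195.527 × 1 = 237.473 ms
Then RT(7) = 237.473 + 195.527 × log₂ 7 = 237.473 + 195.527 × 2.8074 ≈ 786.387 ms.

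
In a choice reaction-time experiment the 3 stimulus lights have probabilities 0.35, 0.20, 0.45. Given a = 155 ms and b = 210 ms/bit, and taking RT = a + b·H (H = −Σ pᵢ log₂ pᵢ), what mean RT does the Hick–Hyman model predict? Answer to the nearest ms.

Entropy contributions −pᵢ log₂ pᵢ: 0.5301, 0.4644, 0.5184; sum H = 1.5129 bits.
RT = a + bH = 155 + 210·1.5129 = 472.71 ms.

473 ms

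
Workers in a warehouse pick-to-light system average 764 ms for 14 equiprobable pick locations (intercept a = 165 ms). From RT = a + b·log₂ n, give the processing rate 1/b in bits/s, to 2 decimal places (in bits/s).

Choice component = 764 − 165 = 599 ms over log₂(14) = 3.8074 bits.
b = 599 / 3.8074 = 157.327 ms/bit, so 1/b = 6.356 bits/s.

6.36 bits/s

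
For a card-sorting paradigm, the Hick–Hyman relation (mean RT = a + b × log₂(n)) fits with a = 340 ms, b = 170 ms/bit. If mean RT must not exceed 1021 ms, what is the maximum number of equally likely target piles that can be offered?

16

Set 340 + 170·log₂ n ≤ 1021 → log₂ n ≤ (1021 − 340)/170 = 4.0059.
So n ≤ 2^4.0059 = 16.065; the largest integer n is 16.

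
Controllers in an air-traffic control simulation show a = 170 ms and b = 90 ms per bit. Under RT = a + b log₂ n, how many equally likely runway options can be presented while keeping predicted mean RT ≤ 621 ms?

32

Information budget: (621 − 170)/90 = 5.0111 bits, so n ≤ 2^5.0111 = 32.247 → at most 32.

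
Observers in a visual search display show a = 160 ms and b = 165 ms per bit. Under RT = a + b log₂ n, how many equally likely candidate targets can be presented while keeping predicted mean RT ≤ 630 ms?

165·log₂ n ≤ 630 − 160 = 470, giving log₂ n ≤ 2.8485 and n ≤ 7.202. The largest whole number is 7.

7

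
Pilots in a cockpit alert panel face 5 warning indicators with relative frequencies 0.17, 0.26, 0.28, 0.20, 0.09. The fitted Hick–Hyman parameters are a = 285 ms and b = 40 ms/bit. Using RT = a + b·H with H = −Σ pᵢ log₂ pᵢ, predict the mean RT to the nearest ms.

H = 0.17·log₂(1/0.17) + 0.26·log₂(1/0.26) + 0.28·log₂(1/0.28) + 0.20·log₂(1/0.20) + 0.09·log₂(1/0.09) = 2.2311 bits.
RT = 285 + 40 × 2.2311 = 374.25 ms.

374 ms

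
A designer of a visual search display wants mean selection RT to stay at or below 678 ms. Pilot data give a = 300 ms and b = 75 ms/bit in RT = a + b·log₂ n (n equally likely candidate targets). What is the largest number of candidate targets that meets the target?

32

Information budget: (678 − 300)/75 = 5.0400 bits, so n ≤ 2^5.0400 = 32.900 → at most 32.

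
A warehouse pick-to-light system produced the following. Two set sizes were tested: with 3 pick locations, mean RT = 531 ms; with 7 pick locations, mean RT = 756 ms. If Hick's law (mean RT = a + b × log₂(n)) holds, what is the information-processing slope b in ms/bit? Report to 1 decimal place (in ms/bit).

184.1 ms/bit

Slope: b = (756 − 531) / (log₂ 7 − log₂ 3) = 225/1.2224 = 184.065 ms/bit.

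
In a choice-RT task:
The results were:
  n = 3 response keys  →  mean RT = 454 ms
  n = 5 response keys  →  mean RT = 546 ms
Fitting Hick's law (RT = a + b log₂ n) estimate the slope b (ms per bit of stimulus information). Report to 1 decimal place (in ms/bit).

124.8 ms/bit

Slope: b = (546 − 454) / (log₂ 5 − log₂ 3) = 92/0.7370 = 124.836 ms/bit.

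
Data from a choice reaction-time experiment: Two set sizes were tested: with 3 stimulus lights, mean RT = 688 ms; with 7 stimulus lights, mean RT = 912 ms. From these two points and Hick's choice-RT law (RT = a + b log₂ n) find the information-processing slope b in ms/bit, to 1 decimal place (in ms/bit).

b = (RT₂ − RT₁)/(log₂ n₂ − log₂ n₁) = (912 − 688)/(2.8074 − 1.5850) = 183.247 ms/bit.

183.2 ms/bit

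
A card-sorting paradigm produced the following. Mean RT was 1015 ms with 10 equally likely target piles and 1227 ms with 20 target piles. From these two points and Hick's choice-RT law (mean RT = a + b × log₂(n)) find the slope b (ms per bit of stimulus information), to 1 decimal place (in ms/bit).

b = (RT₂ − RT₁)/(log₂ n₂ − log₂ n₁) = (1227 − 1015)/(4.3219 − 3.3219) = 212.000 ms/bit.

212.0 ms/bit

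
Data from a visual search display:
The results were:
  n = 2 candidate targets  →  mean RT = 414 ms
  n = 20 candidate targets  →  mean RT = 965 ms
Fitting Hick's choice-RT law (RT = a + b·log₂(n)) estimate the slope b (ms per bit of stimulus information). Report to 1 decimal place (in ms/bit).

165.9 ms/bit

Slope: b = (965 − 414) / (log₂ 20 − log₂ 2) = 551/3.3219 = 165.868 ms/bit.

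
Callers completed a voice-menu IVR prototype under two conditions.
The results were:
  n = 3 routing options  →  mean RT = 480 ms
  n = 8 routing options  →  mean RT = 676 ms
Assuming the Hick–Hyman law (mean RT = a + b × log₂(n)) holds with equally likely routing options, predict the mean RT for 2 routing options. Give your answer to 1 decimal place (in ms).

With log₂ n on the abscissa the relation is linear; from the two conditions:
  b = (676 − 480) / (log₂ 8 − log₂ 3) = 196 / (3 − 1.5850) = 138.512 ms/bit
  a = 480 − 138.512 × 1.5850 = 260.463 ms
Then RT(2) = 260.463 + 138.512 × log₂ 2 = 260.463 + 138.512 × 1 ≈ 398.976 ms.

399.0 ms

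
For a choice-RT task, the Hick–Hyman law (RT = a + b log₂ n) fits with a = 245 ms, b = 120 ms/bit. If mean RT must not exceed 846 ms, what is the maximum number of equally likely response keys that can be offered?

32

Information budget: (846 − 245)/120 = 5.0083 bits, so n ≤ 2^5.0083 = 32.185 → at most 32.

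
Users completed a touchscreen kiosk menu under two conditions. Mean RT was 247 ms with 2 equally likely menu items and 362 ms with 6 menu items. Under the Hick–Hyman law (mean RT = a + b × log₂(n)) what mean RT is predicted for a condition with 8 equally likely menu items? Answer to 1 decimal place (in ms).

Solve the two-equation system in a and b:
  b = (362 − 247) / (log₂ 6 − log₂ 2) = 115 / (2.5850 − 1) = 72.557 ms/bit
  a = 247 − 72.557 × 1 = 174.443 ms
Then RT(8) = 174.443 + 72.557 × log₂ 8 = 174.443 + 72.557 × 3 ≈ 392.114 ms.

392.1 ms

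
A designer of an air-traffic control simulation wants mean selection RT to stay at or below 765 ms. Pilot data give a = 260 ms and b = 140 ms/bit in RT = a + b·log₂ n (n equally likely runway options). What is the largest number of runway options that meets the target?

12

Information budget: (765 − 260)/140 = 3.6071 bits, so n ≤ 2^3.6071 = 12.186 → at most 12.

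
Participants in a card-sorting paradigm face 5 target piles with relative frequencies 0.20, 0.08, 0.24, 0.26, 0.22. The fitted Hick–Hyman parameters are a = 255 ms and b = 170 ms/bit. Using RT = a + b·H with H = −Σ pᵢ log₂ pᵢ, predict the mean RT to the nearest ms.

635 ms

H = 0.20·log₂(1/0.20) + 0.08·log₂(1/0.08) + 0.24·log₂(1/0.24) + 0.26·log₂(1/0.26) + 0.22·log₂(1/0.22) = 2.2359 bits.
RT = 255 + 170 × 2.2359 = 635.10 ms.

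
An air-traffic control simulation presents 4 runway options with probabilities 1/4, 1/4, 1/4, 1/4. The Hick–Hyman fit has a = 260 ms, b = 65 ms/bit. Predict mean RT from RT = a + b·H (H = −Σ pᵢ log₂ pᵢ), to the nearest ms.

390 ms

Each term −pᵢ log₂ pᵢ: 0.25·2 + 0.25·2 + 0.25·2 + 0.25·2; summed, H = 2.000 bits.
Mean RT = a + bH = 260 + 65·2.000 = 390.00 ms.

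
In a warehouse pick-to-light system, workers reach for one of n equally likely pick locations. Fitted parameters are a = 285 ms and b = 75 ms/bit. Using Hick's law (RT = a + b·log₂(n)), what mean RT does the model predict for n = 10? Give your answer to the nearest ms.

534 ms

log₂(10) = 3.3219 bits, so RT = 285 + 75 × 3.3219 ≈ 534.145 ms.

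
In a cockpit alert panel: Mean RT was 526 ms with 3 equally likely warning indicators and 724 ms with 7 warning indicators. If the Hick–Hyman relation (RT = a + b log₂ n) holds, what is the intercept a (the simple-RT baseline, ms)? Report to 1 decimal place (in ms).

269.3 ms

The slope on a log₂ axis is (724 − 526) / (2.8074 − 1.5850) = 161.977 ms/bit.
Intercept: a = 526 − 161.977·log₂(3) = 269.272 ms.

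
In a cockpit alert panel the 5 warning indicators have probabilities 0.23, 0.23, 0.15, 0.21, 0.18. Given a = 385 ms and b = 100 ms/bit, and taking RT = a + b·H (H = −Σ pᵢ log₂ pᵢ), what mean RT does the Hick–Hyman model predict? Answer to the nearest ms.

615 ms

H = 0.23·log₂(1/0.23) + 0.23·log₂(1/0.23) + 0.15·log₂(1/0.15) + 0.21·log₂(1/0.21) + 0.18·log₂(1/0.18) = 2.3040 bits.
RT = 385 + 100 × 2.3040 = 615.40 ms.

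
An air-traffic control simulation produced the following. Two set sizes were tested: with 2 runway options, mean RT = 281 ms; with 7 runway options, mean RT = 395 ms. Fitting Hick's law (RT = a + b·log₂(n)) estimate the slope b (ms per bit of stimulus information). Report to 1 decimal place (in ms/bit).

63.1 ms/bit

b = (RT₂ − RT₁)/(log₂ n₂ − log₂ n₁) = (395 − 281)/(2.8074 − 1) = 63.076 ms/bit.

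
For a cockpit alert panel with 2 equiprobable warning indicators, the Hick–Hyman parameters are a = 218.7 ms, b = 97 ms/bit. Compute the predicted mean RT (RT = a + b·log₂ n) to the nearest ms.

316 ms

log₂(2) = 1 bits, so RT = 218.7 + 97 × 1 ≈ 315.700 ms.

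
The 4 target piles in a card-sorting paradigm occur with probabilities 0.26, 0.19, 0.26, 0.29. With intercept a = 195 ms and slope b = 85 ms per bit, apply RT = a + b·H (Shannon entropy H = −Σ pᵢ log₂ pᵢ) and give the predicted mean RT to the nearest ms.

364 ms

H = 0.26·log₂(1/0.26) + 0.19·log₂(1/0.19) + 0.26·log₂(1/0.26) + 0.29·log₂(1/0.29) = 1.9837 bits.
RT = 195 + 85 × 1.9837 = 363.62 ms.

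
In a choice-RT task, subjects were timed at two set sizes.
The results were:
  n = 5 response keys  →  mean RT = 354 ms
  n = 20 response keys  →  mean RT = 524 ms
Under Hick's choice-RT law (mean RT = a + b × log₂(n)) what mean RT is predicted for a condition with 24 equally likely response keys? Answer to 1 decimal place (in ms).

546.4 ms

Solve the two-equation system in a and b:
  b = (524 − 354) / (log₂ 20 − log₂ 5) = 170 / (4.3219 − 2.3219) = 85.000 ms/bit
  a = 354 − 85.000 × 2.3219 = 156.636 ms
Then RT(24) = 156.636 + 85.000 × log₂ 24 = 156.636 + 85.000 × 4.5850 ≈ 546.358 ms.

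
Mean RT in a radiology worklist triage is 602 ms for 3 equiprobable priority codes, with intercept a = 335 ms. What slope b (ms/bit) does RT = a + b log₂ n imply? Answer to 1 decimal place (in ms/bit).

168.5 ms/bit

log₂(3) = 1.5850 bits.
b = (RT − a)/log₂ n = (602 − 335) / 1.5850 = 168.458 ms/bit.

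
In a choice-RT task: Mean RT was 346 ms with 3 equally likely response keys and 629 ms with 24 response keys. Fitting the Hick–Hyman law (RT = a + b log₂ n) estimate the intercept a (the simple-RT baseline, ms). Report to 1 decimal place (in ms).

196.5 ms

The slope on a log₂ axis is (629 − 346) / (4.5850 − 1.5850) = 94.333 ms/bit.
a = RT₁ − b·log₂ n₁ = 346 − 94.333 × 1.5850 = 196.485 ms.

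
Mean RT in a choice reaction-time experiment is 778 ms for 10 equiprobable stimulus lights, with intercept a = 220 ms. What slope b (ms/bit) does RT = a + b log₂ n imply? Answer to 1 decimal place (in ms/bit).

168.0 ms/bit

log₂(10) = 3.3219 bits.
b = (RT − a)/log₂ n = (778 − 220) / 3.3219 = 167.975 ms/bit.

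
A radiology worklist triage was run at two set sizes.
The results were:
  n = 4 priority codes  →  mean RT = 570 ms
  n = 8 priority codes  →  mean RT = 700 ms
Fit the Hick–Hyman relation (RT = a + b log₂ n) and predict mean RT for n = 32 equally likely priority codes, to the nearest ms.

RT is linear in log₂ n, so two points fix the line:
  b = (700 − 570) / (log₂ 8 − log₂ 4) = 130 / (3 − 2) = 130 ms/bit
  a = 570 − 130 × 2 = 310 ms
Then RT(32) = 310 + 130 × log₂ 32 = 310 + 130 × 5 ≈ 960.000 ms.

960 ms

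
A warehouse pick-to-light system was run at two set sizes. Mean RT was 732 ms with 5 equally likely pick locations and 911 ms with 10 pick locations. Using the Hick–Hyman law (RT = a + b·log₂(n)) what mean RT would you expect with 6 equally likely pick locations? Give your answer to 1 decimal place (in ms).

779.1 ms

Fit slope and intercept:
  b = (911 − 732) / (log₂ 10 − log₂ 5) = 179 / (3.3219 − 2.3219) = 179.000 ms/bit
  a = 732 − 179.000 × 2.3219 = 316.375 ms
Then RT(6) = 316.375 + 179.000 × log₂ 6 = 316.375 + 179.000 × 2.5850 ≈ 779.083 ms.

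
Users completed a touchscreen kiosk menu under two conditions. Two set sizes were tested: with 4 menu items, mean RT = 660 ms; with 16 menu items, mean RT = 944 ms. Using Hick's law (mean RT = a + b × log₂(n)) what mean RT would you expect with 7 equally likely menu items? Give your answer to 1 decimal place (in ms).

With log₂ n on the abscissa the relation is linear; from the two conditions:
  b = (944 − 660) / (log₂ 16 − log₂ 4) = 284 / (4 − 2) = 142.000 ms/bit
  a = 660 − 142.000 × 2 = 376.000 ms
Then RT(7) = 376.000 + 142.000 × log₂ 7 = 376.000 + 142.000 × 2.8074 ≈ 774.644 ms.

774.6 ms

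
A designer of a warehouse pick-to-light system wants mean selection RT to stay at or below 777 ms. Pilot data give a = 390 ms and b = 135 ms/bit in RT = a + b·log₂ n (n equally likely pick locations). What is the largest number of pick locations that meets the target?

Set 390 + 135·log₂ n ≤ 777 → log₂ n ≤ (777 − 390)/135 = 2.8667.
So n ≤ 2^2.8667 = 7.294; the largest integer n is 7.

7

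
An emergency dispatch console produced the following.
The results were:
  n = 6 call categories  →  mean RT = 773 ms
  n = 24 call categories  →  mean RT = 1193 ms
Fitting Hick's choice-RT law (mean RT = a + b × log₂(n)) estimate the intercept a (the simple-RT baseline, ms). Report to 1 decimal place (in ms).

230.2 ms

The slope on a log₂ axis is (1193 − 773) / (4.5850 − 2.5850) = 210.000 ms/bit.
a = RT₁ − b·log₂ n₁ = 773 − 210.000 × 2.5850 = 230.158 ms.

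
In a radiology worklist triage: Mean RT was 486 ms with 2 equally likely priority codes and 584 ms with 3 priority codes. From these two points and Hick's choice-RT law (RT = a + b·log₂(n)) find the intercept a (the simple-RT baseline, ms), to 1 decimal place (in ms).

318.5 ms

b = (RT₂ − RT₁)/(log₂ n₂ − log₂ n₁) = (584 − 486)/(1.5850 − 1) = 167.532 ms/bit.
Intercept: a = 486 − 167.532·log₂(2) = 318.468 ms.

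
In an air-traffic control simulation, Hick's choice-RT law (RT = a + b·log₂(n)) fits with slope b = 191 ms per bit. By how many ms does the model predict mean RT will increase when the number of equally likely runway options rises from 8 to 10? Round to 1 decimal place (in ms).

Only the slope matters, since a is common to both: ΔRT = b·log₂(n₂/n₁).
log₂(10) − log₂(8) = 3.3219 − 3 = 0.3219.
ΔRT = 191 × 0.3219 = 61.488 ms.

61.5 ms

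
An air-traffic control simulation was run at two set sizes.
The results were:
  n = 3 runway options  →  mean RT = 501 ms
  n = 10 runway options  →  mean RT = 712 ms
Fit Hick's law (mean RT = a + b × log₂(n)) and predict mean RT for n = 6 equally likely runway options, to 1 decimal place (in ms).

Solve the two-equation system in a and b:
  b = (712 − 501) / (log₂ 10 − log₂ 3) = 211 / (3.3219 − 1.5850) = 121.476 ms/bit
  a = 501 − 121.476 × 1.5850 = 308.465 ms
Then RT(6) = 308.465 + 121.476 × log₂ 6 = 308.465 + 121.476 × 2.5850 ≈ 622.476 ms.

622.5 ms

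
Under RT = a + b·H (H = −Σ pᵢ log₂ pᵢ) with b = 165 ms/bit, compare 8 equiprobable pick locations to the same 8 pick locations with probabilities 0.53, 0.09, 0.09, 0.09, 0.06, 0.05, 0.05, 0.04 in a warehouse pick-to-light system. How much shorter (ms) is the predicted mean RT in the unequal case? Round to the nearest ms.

The RT saving is b·ΔH. Equiprobable H₀ = log₂(8) = 3.0000 bits; with the given probabilities H = 2.2849 bits.
b·(H₀ − H) = 165 × (3.0000 − 2.2849) = 117.99 ms.

118 ms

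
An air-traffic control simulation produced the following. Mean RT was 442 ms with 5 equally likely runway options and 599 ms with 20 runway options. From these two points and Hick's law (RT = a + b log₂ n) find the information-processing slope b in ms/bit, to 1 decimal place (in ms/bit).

78.5 ms/bit

Slope: b = (599 − 442) / (log₂ 20 − log₂ 5) = 157/2.0000 = 78.500 ms/bit.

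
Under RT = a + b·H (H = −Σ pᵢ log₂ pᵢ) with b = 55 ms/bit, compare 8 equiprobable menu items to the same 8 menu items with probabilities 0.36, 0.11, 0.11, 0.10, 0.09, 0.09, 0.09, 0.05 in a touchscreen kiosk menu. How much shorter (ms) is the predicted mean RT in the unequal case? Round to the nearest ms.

Equiprobable entropy H₀ = log₂ 8 = 3.0000 bits.
Skewed entropy H = −Σ pᵢ log₂ pᵢ = 2.7174 bits.
ΔRT = b·(H₀ − H) = 55 × 0.2826 = 15.54 ms.

16 ms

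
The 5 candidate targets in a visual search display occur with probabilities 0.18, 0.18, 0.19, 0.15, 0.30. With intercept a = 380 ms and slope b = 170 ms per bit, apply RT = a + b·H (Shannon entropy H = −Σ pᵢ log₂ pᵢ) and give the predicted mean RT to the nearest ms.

H = 0.18·log₂(1/0.18) + 0.18·log₂(1/0.18) + 0.19·log₂(1/0.19) + 0.15·log₂(1/0.15) + 0.30·log₂(1/0.30) = 2.2775 bits.
RT = 380 + 170 × 2.2775 = 767.17 ms.

767 ms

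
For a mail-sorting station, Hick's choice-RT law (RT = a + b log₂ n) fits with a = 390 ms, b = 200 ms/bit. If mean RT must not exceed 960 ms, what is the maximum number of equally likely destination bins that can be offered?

Set 390 + 200·log₂ n ≤ 960 → log₂ n ≤ (960 − 390)/200 = 2.8500.
So n ≤ 2^2.8500 = 7.210; the largest integer n is 7.

7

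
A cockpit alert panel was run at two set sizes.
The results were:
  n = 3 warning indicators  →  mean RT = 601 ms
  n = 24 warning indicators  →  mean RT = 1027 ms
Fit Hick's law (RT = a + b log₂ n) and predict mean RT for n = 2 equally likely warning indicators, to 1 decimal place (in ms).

517.9 ms

With log₂ n on the abscissa the relation is linear; from the two conditions:
  b = (1027 − 601) / (log₂ 24 − log₂ 3) = 426 / (4.5850 − 1.5850) = 142.000 ms/bit
  a = 601 − 142.000 × 1.5850 = 375.935 ms
Then RT(2) = 375.935 + 142.000 × log₂ 2 = 375.935 + 142.000 × 1 ≈ 517.935 ms.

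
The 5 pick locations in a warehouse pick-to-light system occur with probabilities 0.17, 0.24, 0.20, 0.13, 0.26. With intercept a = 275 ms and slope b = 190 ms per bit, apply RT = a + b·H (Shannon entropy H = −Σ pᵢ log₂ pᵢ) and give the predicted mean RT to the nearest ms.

H = 0.17·log₂(1/0.17) + 0.24·log₂(1/0.24) + 0.20·log₂(1/0.20) + 0.13·log₂(1/0.13) + 0.26·log₂(1/0.26) = 2.2810 bits.
RT = 275 + 190 × 2.2810 = 708.40 ms.

708 ms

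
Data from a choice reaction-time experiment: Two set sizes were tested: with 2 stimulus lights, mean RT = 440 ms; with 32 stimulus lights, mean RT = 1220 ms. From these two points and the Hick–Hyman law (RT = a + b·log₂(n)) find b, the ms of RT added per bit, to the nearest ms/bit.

195 ms/bit

Slope: b = (1220 − 440) / (log₂ 32 − log₂ 2) = 780/4.0000 = 195 ms/bit.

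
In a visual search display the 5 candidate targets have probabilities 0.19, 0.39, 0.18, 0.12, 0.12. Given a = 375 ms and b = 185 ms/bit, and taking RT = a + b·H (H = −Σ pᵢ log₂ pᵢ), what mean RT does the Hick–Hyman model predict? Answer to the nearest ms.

775 ms

Entropy contributions −pᵢ log₂ pᵢ: 0.4552, 0.5298, 0.4453, 0.3671, 0.3671; sum H = 2.1645 bits.
RT = a + bH = 375 + 185·2.1645 = 775.43 ms.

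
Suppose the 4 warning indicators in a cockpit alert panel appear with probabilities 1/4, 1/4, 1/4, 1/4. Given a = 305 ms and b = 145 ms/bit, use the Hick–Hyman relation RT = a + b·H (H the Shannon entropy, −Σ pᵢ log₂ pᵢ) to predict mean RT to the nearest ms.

595 ms

H = −Σ pᵢ log₂ pᵢ = 0.25·2 + 0.25·2 + 0.25·2 + 0.25·2 = 2.000 bits.
RT = 305 + 145 × 2.000 = 595.00 ms.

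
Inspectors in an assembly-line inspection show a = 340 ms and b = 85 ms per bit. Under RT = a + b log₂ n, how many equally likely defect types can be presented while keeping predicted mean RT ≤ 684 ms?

16

Set 340 + 85·log₂ n ≤ 684 → log₂ n ≤ (684 − 340)/85 = 4.0471.
So n ≤ 2^4.0471 = 16.531; the largest integer n is 16.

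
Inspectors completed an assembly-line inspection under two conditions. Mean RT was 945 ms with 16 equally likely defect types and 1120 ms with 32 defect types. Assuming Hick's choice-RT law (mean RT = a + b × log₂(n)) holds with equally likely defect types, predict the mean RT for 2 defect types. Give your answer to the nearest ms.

Solve the two-equation system in a and b:
  b = (1120 − 945) / (log₂ 32 − log₂ 16) = 175 / (5 − 4) = 175 ms/bit
  a = 945 − 175 × 4 = 245 ms
Then RT(2) = 245 + 175 × log₂ 2 = 245 + 175 × 1 ≈ 420.000 ms.

420 ms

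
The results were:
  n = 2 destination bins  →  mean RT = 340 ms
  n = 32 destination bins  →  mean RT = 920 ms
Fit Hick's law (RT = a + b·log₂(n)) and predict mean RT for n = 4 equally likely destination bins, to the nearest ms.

RT is linear in log₂ n, so two points fix the line:
  b = (920 − 340) / (log₂ 32 − log₂ 2) = 580 / (5 − 1) = 145 ms/bit
  a = 340 − 145 × 1 = 195 ms
Then RT(4) = 195 + 145 × log₂ 4 = 195 + 145 × 2 ≈ 485.000 ms.

485 ms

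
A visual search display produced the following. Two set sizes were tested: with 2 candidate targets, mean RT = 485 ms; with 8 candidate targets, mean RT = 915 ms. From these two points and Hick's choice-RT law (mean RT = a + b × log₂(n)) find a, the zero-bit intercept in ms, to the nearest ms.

The slope on a log₂ axis is (915 − 485) / (3 − 1) = 215 ms/bit.
Intercept: a = 485 − 215·log₂(2) = 270.000 ms.

270 ms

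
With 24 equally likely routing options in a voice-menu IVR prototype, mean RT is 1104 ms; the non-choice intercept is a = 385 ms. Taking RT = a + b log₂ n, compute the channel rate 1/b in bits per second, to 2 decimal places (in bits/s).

b = (1104 − 385)/log₂ 24 = 719/4.5850 = 156.817 ms per bit = 0.15682 s/bit; the reciprocal is 6.377 bits/s.

6.38 bits/s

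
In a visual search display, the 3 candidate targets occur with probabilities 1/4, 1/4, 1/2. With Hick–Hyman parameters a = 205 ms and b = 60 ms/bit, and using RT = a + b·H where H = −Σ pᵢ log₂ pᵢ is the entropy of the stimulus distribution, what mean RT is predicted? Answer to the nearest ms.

Each term −pᵢ log₂ pᵢ: 0.25·2 + 0.25·2 + 0.5·1; summed, H = 1.500 bits.
Mean RT = a + bH = 205 + 60·1.500 = 295.00 ms.

295 ms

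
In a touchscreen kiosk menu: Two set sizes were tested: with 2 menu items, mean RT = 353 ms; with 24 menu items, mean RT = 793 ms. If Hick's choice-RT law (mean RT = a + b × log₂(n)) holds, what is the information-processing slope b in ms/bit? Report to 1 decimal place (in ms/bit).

122.7 ms/bit

Slope: b = (793 − 353) / (log₂ 24 − log₂ 2) = 440/3.5850 = 122.735 ms/bit.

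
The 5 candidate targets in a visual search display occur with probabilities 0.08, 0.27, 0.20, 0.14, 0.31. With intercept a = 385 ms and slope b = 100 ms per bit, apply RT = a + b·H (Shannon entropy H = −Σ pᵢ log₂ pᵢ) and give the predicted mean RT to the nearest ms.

Entropy contributions −pᵢ log₂ pᵢ: 0.2915, 0.5100, 0.4644, 0.3971, 0.5238; sum H = 2.1868 bits.
RT = a + bH = 385 + 100·2.1868 = 603.68 ms.

604 ms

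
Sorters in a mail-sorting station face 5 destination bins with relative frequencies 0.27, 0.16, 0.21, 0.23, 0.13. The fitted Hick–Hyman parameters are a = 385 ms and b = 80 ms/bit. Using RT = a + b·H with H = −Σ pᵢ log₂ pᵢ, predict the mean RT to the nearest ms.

Entropy contributions −pᵢ log₂ pᵢ: 0.5100, 0.4230, 0.4728, 0.4877, 0.3826; sum H = 2.2762 bits.
RT = a + bH = 385 + 80·2.2762 = 567.09 ms.

567 ms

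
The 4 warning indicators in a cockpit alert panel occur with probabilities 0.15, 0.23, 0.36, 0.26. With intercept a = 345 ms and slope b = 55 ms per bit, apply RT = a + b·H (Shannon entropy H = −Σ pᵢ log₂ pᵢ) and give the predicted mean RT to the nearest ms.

451 ms

Entropy contributions −pᵢ log₂ pᵢ: 0.4105, 0.4877, 0.5306, 0.5053; sum H = 1.9341 bits.
RT = a + bH = 345 + 55·1.9341 = 451.38 ms.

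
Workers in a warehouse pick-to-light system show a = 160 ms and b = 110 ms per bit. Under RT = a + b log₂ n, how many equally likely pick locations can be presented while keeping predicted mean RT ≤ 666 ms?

24

110·log₂ n ≤ 666 − 160 = 506, giving log₂ n ≤ 4.6000 and n ≤ 24.251. The largest whole number is 24.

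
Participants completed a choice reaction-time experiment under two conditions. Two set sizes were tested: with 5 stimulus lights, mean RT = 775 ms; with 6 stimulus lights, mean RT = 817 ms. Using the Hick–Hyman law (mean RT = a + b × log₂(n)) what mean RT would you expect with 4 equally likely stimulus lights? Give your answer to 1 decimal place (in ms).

723.6 ms

Fit slope and intercept:
  b = (817 − 775) / (log₂ 6 − log₂ 5) = 42 / (2.5850 − 2.3219) = 159.675 ms/bit
  a = 775 − 159.675 × 2.3219 = 404.246 ms
Then RT(4) = 404.246 + 159.675 × log₂ 4 = 404.246 + 159.675 × 2 ≈ 723.596 ms.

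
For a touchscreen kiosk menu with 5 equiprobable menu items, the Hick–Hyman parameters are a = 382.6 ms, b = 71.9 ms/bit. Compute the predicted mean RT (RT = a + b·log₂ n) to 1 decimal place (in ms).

log₂(5) = 2.3219 bits, so RT = 382.6 + 71.9 × 2.3219 ≈ 549.547 ms.

549.5 ms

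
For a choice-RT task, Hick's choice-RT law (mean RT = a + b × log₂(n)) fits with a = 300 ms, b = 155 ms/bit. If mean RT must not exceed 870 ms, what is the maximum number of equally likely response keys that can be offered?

Information budget: (870 − 300)/155 = 3.6774 bits, so n ≤ 2^3.6774 = 12.794 → at most 12.

12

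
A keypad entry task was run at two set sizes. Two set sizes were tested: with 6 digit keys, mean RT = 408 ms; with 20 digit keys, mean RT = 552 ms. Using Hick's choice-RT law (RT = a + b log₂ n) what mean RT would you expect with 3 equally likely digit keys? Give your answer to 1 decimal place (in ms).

With log₂ n on the abscissa the relation is linear; from the two conditions:
  b = (552 − 408) / (log₂ 20 − log₂ 6) = 144 / (4.3219 − 2.5850) = 82.903 ms/bit
  a = 408 − 82.903 × 2.5850 = 193.698 ms
Then RT(3) = 193.698 + 82.903 × log₂ 3 = 193.698 + 82.903 × 1.5850 ≈ 325.097 ms.

325.1 ms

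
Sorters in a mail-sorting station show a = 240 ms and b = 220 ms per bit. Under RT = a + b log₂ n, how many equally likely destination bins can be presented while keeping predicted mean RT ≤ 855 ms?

6

220·log₂ n ≤ 855 − 240 = 615, giving log₂ n ≤ 2.7955 and n ≤ 6.942. The largest whole number is 6.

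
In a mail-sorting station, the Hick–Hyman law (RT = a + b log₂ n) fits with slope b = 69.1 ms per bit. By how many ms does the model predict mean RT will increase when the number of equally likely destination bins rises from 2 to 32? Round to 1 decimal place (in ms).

276.4 ms

The intercept a cancels: ΔRT = b·(log₂ n₂ − log₂ n₁) = b·log₂(n₂/n₁).
log₂(32) − log₂(2) = log₂(32/2) = log₂(16) = 4.
ΔRT = 69.1 × 4.0000 = 276.400 ms.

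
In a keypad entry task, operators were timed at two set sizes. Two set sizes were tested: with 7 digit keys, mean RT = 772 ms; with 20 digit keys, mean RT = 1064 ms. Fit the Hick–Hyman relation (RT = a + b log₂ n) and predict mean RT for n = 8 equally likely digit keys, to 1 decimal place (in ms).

809.1 ms

RT is linear in log₂ n, so two points fix the line:
  b = (1064 − 772) / (log₂ 20 − log₂ 7) = 292 / (4.3219 − 2.8074) = 192.794 ms/bit
  a = 772 − 192.794 × 2.8074 = 230.760 ms
Then RT(8) = 230.760 + 192.794 × log₂ 8 = 230.760 + 192.794 × 3 ≈ 809.141 ms.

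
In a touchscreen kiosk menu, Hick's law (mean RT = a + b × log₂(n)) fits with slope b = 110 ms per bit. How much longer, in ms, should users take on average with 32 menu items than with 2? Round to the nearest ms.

440 ms

The intercept a cancels: ΔRT = b·(log₂ n₂ − log₂ n₁) = b·log₂(n₂/n₁).
log₂(32) − log₂(2) = log₂(32/2) = log₂(16) = 4.
ΔRT = 110 × 4.0000 = 440.000 ms.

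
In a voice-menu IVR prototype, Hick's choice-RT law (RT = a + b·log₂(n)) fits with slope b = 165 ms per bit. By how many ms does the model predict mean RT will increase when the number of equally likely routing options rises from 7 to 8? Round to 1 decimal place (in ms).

ΔRT = (a + b log₂ n₂) − (a + b log₂ n₁) = b·(log₂ n₂ − log₂ n₁).
log₂(8) − log₂(7) = 3 − 2.8074 = 0.1926.
ΔRT = 165 × 0.1926 = 31.786 ms.

31.8 ms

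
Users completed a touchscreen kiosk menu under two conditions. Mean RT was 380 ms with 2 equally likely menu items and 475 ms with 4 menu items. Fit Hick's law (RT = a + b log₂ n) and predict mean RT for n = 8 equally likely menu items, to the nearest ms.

570 ms

RT is linear in log₂ n, so two points fix the line:
  b = (475 − 380) / (log₂ 4 − log₂ 2) = 95 / (2 − 1) = 95 ms/bit
  a = 380 − 95 × 1 = 285 ms
Then RT(8) = 285 + 95 × log₂ 8 = 285 + 95 × 3 ≈ 570.000 ms.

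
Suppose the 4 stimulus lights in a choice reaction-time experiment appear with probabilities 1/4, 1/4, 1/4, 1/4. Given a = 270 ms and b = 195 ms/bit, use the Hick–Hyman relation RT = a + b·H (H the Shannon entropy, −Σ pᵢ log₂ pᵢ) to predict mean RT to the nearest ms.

660 ms

Each term −pᵢ log₂ pᵢ: 0.25·2 + 0.25·2 + 0.25·2 + 0.25·2; summed, H = 2.000 bits.
Mean RT = a + bH = 270 + 195·2.000 = 660.00 ms.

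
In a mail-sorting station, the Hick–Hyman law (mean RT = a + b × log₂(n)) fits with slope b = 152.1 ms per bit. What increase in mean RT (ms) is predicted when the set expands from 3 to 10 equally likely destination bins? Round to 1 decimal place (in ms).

264.2 ms

ΔRT = (a + b log₂ n₂) − (a + b log₂ n₁) = b·(log₂ n₂ − log₂ n₁).
log₂(10) − log₂(3) = 3.3219 − 1.5850 = 1.7370.
ΔRT = 152.1 × 1.7370 = 264.192 ms.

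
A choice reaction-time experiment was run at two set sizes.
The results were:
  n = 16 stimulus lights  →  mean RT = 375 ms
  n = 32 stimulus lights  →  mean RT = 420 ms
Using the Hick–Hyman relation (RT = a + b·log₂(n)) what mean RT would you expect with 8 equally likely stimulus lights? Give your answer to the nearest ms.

With log₂ n on the abscissa the relation is linear; from the two conditions:
  b = (420 − 375) / (log₂ 32 − log₂ 16) = 45 / (5 − 4) = 45 ms/bit
  a = 375 − 45 × 4 = 195 ms
Then RT(8) = 195 + 45 × log₂ 8 = 195 + 45 × 3 ≈ 330.000 ms.

330 ms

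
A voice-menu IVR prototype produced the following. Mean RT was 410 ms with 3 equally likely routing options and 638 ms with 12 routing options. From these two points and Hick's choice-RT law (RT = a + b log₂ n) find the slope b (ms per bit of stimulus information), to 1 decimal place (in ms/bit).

Slope: b = (638 − 410) / (log₂ 12 − log₂ 3) = 228/2.0000 = 114.000 ms/bit.

114.0 ms/bit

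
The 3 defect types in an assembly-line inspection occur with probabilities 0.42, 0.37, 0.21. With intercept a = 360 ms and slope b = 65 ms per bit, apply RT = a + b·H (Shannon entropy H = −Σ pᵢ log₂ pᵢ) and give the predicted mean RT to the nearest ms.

Entropy contributions −pᵢ log₂ pᵢ: 0.5256, 0.5307, 0.4728; sum H = 1.5292 bits.
RT = a + bH = 360 + 65·1.5292 = 459.40 ms.

459 ms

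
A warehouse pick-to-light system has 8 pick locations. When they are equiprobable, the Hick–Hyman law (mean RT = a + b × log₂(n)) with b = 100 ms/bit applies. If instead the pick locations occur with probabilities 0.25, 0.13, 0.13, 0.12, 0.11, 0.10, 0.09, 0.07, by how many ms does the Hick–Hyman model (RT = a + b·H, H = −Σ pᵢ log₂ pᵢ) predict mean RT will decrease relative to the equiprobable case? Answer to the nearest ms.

Equiprobable entropy H₀ = log₂ 8 = 3.0000 bits.
Skewed entropy H = −Σ pᵢ log₂ pᵢ = 2.8960 bits.
ΔRT = b·(H₀ − H) = 100 × 0.1040 = 10.40 ms.

10 ms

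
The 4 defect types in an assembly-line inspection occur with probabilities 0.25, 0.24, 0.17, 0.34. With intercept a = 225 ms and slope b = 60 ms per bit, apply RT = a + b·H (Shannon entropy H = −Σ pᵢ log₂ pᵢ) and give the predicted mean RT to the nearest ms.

H = 0.25·log₂(1/0.25) + 0.24·log₂(1/0.24) + 0.17·log₂(1/0.17) + 0.34·log₂(1/0.34) = 1.9579 bits.
RT = 225 + 60 × 1.9579 = 342.47 ms.

342 ms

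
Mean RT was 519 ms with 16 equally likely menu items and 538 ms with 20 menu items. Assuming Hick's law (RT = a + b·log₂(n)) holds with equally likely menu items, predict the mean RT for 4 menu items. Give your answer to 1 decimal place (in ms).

RT is linear in log₂ n, so two points fix the line:
  b = (538 − 519) / (log₂ 20 − log₂ 16) = 19 / (4.3219 − 4) = 59.019 ms/bit
  a = 519 − 59.019 × 4 = 282.922 ms
Then RT(4) = 282.922 + 59.019 × log₂ 4 = 282.922 + 59.019 × 2 ≈ 400.961 ms.

401.0 ms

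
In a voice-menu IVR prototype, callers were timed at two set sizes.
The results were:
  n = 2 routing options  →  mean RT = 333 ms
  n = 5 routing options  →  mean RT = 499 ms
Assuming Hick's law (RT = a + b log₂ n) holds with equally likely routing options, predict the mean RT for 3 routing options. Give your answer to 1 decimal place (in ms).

RT is linear in log₂ n, so two points fix the line:
  b = (499 − 333) / (log₂ 5 − log₂ 2) = 166 / (2.3219 − 1) = 125.574 ms/bit
  a = 333 − 125.574 × 1 = 207.426 ms
Then RT(3) = 207.426 + 125.574 × log₂ 3 = 207.426 + 125.574 × 1.5850 ≈ 406.456 ms.

406.5 ms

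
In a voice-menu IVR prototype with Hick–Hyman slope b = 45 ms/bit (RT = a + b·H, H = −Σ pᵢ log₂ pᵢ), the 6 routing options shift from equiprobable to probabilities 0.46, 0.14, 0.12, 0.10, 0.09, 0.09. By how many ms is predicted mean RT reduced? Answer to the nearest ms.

The RT saving is b·ΔH. Equiprobable H₀ = log₂(6) = 2.5850 bits; with the given probabilities H = 2.2370 bits.
b·(H₀ − H) = 45 × (2.5850 − 2.2370) = 15.66 ms.

16 ms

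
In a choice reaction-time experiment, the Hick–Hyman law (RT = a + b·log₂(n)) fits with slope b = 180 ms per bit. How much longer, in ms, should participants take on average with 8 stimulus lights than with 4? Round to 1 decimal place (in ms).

The intercept a cancels: ΔRT = b·(log₂ n₂ − log₂ n₁) = b·log₂(n₂/n₁).
log₂(8) − log₂(4) = log₂(8/4) = log₂(2) = 1.
ΔRT = 180 × 1.0000 = 180.000 ms.

180.0 ms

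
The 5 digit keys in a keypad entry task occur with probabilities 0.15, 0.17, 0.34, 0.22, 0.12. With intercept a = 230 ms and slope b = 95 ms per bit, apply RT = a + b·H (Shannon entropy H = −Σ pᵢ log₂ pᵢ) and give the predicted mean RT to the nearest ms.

Entropy contributions −pᵢ log₂ pᵢ: 0.4105, 0.4346, 0.5292, 0.4806, 0.3671; sum H = 2.2219 bits.
RT = a + bH = 230 + 95·2.2219 = 441.08 ms.

441 ms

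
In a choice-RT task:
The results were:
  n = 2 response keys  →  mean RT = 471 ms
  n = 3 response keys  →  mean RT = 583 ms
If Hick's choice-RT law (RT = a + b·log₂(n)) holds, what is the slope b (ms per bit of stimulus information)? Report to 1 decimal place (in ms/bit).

191.5 ms/bit

b = (RT₂ − RT₁)/(log₂ n₂ − log₂ n₁) = (583 − 471)/(1.5850 − 1) = 191.465 ms/bit.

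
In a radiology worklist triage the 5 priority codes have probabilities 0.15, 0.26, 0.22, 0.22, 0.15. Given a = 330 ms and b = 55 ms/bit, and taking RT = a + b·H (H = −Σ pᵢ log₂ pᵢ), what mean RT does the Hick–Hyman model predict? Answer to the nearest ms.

456 ms

Entropy contributions −pᵢ log₂ pᵢ: 0.4105, 0.5053, 0.4806, 0.4806, 0.4105; sum H = 2.2875 bits.
RT = a + bH = 330 + 55·2.2875 = 455.81 ms.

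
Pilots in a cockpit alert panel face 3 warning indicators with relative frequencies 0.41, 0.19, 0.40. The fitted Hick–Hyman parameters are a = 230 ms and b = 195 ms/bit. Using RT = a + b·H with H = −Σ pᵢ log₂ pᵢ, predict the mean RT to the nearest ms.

Entropy contributions −pᵢ log₂ pᵢ: 0.5274, 0.4552, 0.5288; sum H = 1.5114 bits.
RT = a + bH = 230 + 195·1.5114 = 524.72 ms.

525 ms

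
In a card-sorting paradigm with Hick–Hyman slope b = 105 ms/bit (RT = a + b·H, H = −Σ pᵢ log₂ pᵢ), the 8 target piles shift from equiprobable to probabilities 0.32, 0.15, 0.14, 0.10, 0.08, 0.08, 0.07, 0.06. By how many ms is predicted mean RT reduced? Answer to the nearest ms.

Equiprobable entropy H₀ = log₂ 8 = 3.0000 bits.
Skewed entropy H = −Σ pᵢ log₂ pᵢ = 2.7610 bits.
ΔRT = b·(H₀ − H) = 105 × 0.2390 = 25.10 ms.

25 ms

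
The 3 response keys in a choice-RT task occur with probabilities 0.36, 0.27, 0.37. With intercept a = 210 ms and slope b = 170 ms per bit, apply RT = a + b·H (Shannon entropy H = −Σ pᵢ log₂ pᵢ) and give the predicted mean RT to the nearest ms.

Entropy contributions −pᵢ log₂ pᵢ: 0.5306, 0.5100, 0.5307; sum H = 1.5714 bits.
RT = a + bH = 210 + 170·1.5714 = 477.13 ms.

477 ms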